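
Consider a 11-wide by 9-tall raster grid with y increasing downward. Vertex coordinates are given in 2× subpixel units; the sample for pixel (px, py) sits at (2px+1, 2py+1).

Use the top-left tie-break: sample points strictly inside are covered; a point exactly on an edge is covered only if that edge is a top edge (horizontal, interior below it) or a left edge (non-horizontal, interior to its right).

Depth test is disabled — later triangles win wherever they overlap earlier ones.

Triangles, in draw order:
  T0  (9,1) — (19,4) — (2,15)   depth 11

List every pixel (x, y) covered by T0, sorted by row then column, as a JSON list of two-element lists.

T0:
  2·area = 161
  edge (9, 1)→(19, 4): d=(10,3) right/bottom  bias=-1
  edge (19, 4)→(2, 15): d=(-17,11) right/bottom  bias=-1
  edge (2, 15)→(9, 1): d=(7,-14) top-left  bias=+0
    (4,0)@(9, 1): e=[0,161,0] → .  [on edge]
    (4,1)@(9, 3): e=[20,127,14] → X
    (5,1)@(11, 3): e=[14,105,42] → X
    (6,1)@(13, 3): e=[8,83,70] → X
    (7,1)@(15, 3): e=[2,61,98] → X
    (8,1)@(17, 3): e=[-4,39,126] → .
    (3,2)@(7, 5): e=[46,115,0] → X  [on edge]
    (8,2)@(17, 5): e=[16,5,140] → X
    (9,2)@(19, 5): e=[10,-17,168] → .
    (3,3)@(7, 7): e=[66,81,14] → X
    (7,3)@(15, 7): e=[42,-7,126] → .
    (8,3)@(17, 7): e=[36,-29,154] → .
    (2,4)@(5, 9): e=[92,69,0] → X  [on edge]
    (1,6)@(3, 13): e=[138,23,0] → X  [on edge]
    (0,8)@(1, 17): e=[184,-23,0] → .  [on edge]
  covered (22 px):
    . . . . . . . . . . .
    . . . . X X X X . . .
    . . . X X X X X X . .
    . . . X X X X . . . .
    . . X X X X . . . . .
    . . X X . . . . . . .
    . X X . . . . . . . .
    . . . . . . . . . . .
    . . . . . . . . . . .

Answer: [[4,1],[5,1],[6,1],[7,1],[3,2],[4,2],[5,2],[6,2],[7,2],[8,2],[3,3],[4,3],[5,3],[6,3],[2,4],[3,4],[4,4],[5,4],[2,5],[3,5],[1,6],[2,6]]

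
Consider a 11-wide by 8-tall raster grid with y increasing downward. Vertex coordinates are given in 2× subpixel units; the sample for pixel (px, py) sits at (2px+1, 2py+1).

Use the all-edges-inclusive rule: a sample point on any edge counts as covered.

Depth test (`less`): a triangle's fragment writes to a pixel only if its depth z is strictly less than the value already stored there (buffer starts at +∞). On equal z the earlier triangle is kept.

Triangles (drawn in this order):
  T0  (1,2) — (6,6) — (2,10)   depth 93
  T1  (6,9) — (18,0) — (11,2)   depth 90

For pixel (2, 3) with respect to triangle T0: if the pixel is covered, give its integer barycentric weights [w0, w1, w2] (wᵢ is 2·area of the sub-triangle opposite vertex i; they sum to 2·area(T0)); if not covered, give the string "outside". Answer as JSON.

T0:
  2·area = 36
  edge (1, 2)→(6, 6): d=(5,4) inclusive
  edge (6, 6)→(2, 10): d=(-4,4) inclusive
  edge (2, 10)→(1, 2): d=(-1,-8) inclusive
    (5,0)@(11, 1): e=[-45,0,81] → .  [on edge]
    (4,1)@(9, 3): e=[-27,0,63] → .  [on edge]
    (1,2)@(3, 5): e=[7,16,13] → X
    (2,2)@(5, 5): e=[-1,8,29] → .
    (3,2)@(7, 5): e=[-9,0,45] → .  [on edge]
    (1,3)@(3, 7): e=[17,8,11] → X
    (2,3)@(5, 7): e=[9,0,27] → X  [on edge]
    (3,3)@(7, 7): e=[1,-8,43] → .
    (1,4)@(3, 9): e=[27,0,9] → X  [on edge]
    (2,4)@(5, 9): e=[19,-8,25] → .
    (0,5)@(1, 11): e=[45,0,-9] → .  [on edge]
    (1,5)@(3, 11): e=[37,-8,7] → .
  covered (4 px):
    . . . . . . . . . . .
    . . . . . . . . . . .
    . X . . . . . . . . .
    . X X . . . . . . . .
    . X . . . . . . . . .
    . . . . . . . . . . .
    . . . . . . . . . . .
    . . . . . . . . . . .
T1:
  2·area = 39  (B↔C swapped to make it positive)
  edge (6, 9)→(11, 2): d=(5,-7) inclusive
  edge (11, 2)→(18, 0): d=(7,-2) inclusive
  edge (18, 0)→(6, 9): d=(-12,9) inclusive
    (7,0)@(15, 1): e=[23,1,15] → X
    (8,0)@(17, 1): e=[37,5,-3] → .
    (5,1)@(11, 3): e=[5,7,27] → X
    (6,1)@(13, 3): e=[19,11,9] → X
    (7,1)@(15, 3): e=[33,15,-9] → .
    (4,2)@(9, 5): e=[1,17,21] → X
    (6,2)@(13, 5): e=[29,25,-15] → .
    (4,3)@(9, 7): e=[11,31,-3] → .
    (5,3)@(11, 7): e=[25,35,-21] → .
  covered (5 px):
    . . . . . . . X . . .
    . . . . . X X . . . .
    . . . . X X . . . . .
    . . . . . . . . . . .
    . . . . . . . . . . .
    . . . . . . . . . . .
    . . . . . . . . . . .
    . . . . . . . . . . .

Result: [0,27,9]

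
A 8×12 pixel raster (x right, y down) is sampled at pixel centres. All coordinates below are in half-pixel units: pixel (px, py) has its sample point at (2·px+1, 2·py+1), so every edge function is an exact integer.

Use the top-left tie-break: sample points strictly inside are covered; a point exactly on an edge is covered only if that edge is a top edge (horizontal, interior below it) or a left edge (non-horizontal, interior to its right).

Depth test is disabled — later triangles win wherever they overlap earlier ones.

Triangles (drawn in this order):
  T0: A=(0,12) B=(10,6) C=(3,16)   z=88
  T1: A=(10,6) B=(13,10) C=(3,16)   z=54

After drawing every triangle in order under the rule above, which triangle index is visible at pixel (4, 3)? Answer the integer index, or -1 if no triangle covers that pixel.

T0:
  2·area = 58
  edge (0, 12)→(10, 6): d=(10,-6) top-left  bias=+0
  edge (10, 6)→(3, 16): d=(-7,10) right/bottom  bias=-1
  edge (3, 16)→(0, 12): d=(-3,-4) top-left  bias=+0
    (7,1)@(15, 3): e=[0,-29,87] → .  [on edge]
    (4,3)@(9, 7): e=[4,3,51] → X
    (5,3)@(11, 7): e=[16,-17,59] → .
    (2,4)@(5, 9): e=[0,29,29] → X  [on edge]
    (3,4)@(7, 9): e=[12,9,37] → X
    (4,4)@(9, 9): e=[24,-11,45] → .
    (1,5)@(3, 11): e=[8,35,15] → X
    (3,5)@(7, 11): e=[32,-5,31] → .
    (0,6)@(1, 13): e=[16,41,1] → X
    (3,6)@(7, 13): e=[52,-19,25] → .
    (0,7)@(1, 15): e=[36,27,-5] → .
    (1,7)@(3, 15): e=[48,7,3] → X
  covered (9 px):
    . . . . . . . .
    . . . . . . . .
    . . . . . . . .
    . . . . X . . .
    . . X X . . . .
    . X X . . . . .
    X X X . . . . .
    . X . . . . . .
    . . . . . . . .
    . . . . . . . .
    . . . . . . . .
    . . . . . . . .
T1:
  2·area = 58
  edge (10, 6)→(13, 10): d=(3,4) right/bottom  bias=-1
  edge (13, 10)→(3, 16): d=(-10,6) right/bottom  bias=-1
  edge (3, 16)→(10, 6): d=(7,-10) top-left  bias=+0
    (4,4)@(9, 9): e=[13,34,11] → X
    (5,4)@(11, 9): e=[5,22,31] → X
    (6,4)@(13, 9): e=[-3,10,51] → .
    (3,5)@(7, 11): e=[27,26,5] → X
    (6,5)@(13, 11): e=[3,-10,65] → .
    (3,6)@(7, 13): e=[33,6,19] → X
    (4,6)@(9, 13): e=[25,-6,39] → .
    (5,6)@(11, 13): e=[17,-18,59] → .
    (3,7)@(7, 15): e=[39,-14,33] → .
  covered (6 px):
    . . . . . . . .
    . . . . . . . .
    . . . . . . . .
    . . . . . . . .
    . . . . X X . .
    . . . X X X . .
    . . . X . . . .
    . . . . . . . .
    . . . . . . . .
    . . . . . . . .
    . . . . . . . .
    . . . . . . . .

Z-buffer (winner per pixel, '.' = empty):
  . . . . . . . .
  . . . . . . . .
  . . . . . . . .
  . . . . 0 . . .
  . . 0 0 1 1 . .
  . 0 0 1 1 1 . .
  0 0 0 1 . . . .
  . 0 . . . . . .
  . . . . . . . .
  . . . . . . . .
  . . . . . . . .
  . . . . . . . .

Result: 0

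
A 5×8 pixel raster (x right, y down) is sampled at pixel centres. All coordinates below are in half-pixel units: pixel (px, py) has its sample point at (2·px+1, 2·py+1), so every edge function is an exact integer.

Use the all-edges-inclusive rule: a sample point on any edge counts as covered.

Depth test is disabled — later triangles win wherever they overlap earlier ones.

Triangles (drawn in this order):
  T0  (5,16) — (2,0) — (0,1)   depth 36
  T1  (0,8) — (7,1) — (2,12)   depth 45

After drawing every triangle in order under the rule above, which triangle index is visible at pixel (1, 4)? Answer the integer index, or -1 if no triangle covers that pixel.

T0:
  2·area = 35  (B↔C swapped to make it positive)
  edge (5, 16)→(0, 1): d=(-5,-15) inclusive
  edge (0, 1)→(2, 0): d=(2,-1) inclusive
  edge (2, 0)→(5, 16): d=(3,16) inclusive
    (0,0)@(1, 1): e=[15,1,19] → █
    (1,0)@(3, 1): e=[45,3,-13] → ·
    (0,1)@(1, 3): e=[5,5,25] → █
    (1,1)@(3, 3): e=[35,7,-7] → ·
    (0,2)@(1, 5): e=[-5,9,31] → ·
    (1,3)@(3, 7): e=[15,15,5] → █
    (2,3)@(5, 7): e=[45,17,-27] → ·
    (1,4)@(3, 9): e=[5,19,11] → █
    (2,4)@(5, 9): e=[35,21,-21] → ·
    (1,5)@(3, 11): e=[-5,23,17] → ·
  covered (4 px):
    █ · · · ·
    █ · · · ·
    · · · · ·
    · █ · · ·
    · █ · · ·
    · · · · ·
    · · · · ·
    · · · · ·
T1:
  2·area = 42
  edge (0, 8)→(7, 1): d=(7,-7) inclusive
  edge (7, 1)→(2, 12): d=(-5,11) inclusive
  edge (2, 12)→(0, 8): d=(-2,-4) inclusive
    (3,0)@(7, 1): e=[0,0,42] → █  [on edge]
    (4,0)@(9, 1): e=[14,-22,50] → ·
    (2,1)@(5, 3): e=[0,12,30] → █  [on edge]
    (3,1)@(7, 3): e=[14,-10,38] → ·
    (1,2)@(3, 5): e=[0,24,18] → █  [on edge]
    (3,2)@(7, 5): e=[28,-20,34] → ·
    (0,3)@(1, 7): e=[0,36,6] → █  [on edge]
    (2,3)@(5, 7): e=[28,-8,22] → ·
    (0,4)@(1, 9): e=[14,26,2] → █
    (2,4)@(5, 9): e=[42,-18,18] → ·
    (0,5)@(1, 11): e=[28,16,-2] → ·
    (1,5)@(3, 11): e=[42,-6,6] → ·
  covered (8 px):
    · · · █ ·
    · · █ · ·
    · █ █ · ·
    █ █ · · ·
    █ █ · · ·
    · · · · ·
    · · · · ·
    · · · · ·

Z-buffer (winner per pixel, '.' = empty):
  0 . . 1 .
  0 . 1 . .
  . 1 1 . .
  1 1 . . .
  1 1 . . .
  . . . . .
  . . . . .
  . . . . .

Result: 1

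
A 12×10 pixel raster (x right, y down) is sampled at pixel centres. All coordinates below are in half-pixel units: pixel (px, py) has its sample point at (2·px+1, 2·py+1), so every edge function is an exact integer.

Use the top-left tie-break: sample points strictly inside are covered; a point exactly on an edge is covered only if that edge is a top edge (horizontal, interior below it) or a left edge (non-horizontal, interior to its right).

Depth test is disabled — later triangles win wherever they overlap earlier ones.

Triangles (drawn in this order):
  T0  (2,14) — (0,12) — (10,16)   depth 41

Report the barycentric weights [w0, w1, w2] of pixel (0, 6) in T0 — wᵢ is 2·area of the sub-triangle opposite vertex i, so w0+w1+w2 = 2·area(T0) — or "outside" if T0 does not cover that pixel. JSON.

T0:
  2·area = 12
  edge (2, 14)→(0, 12): d=(-2,-2) top-left  bias=+0
  edge (0, 12)→(10, 16): d=(10,4) right/bottom  bias=-1
  edge (10, 16)→(2, 14): d=(-8,-2) top-left  bias=+0
    (0,6)@(1, 13): e=[0,6,6] → X  [on edge]
    (1,6)@(3, 13): e=[4,-2,10] → .
    (0,7)@(1, 15): e=[-4,26,-10] → .
    (1,7)@(3, 15): e=[0,18,-6] → .  [on edge]
    (3,7)@(7, 15): e=[8,2,2] → X
    (4,7)@(9, 15): e=[12,-6,6] → .
    (2,8)@(5, 17): e=[0,30,-18] → .  [on edge]
    (3,8)@(7, 17): e=[4,22,-14] → .
    (3,9)@(7, 19): e=[0,42,-30] → .  [on edge]
  covered (2 px):
    . . . . . . . . . . . .
    . . . . . . . . . . . .
    . . . . . . . . . . . .
    . . . . . . . . . . . .
    . . . . . . . . . . . .
    . . . . . . . . . . . .
    X . . . . . . . . . . .
    . . . X . . . . . . . .
    . . . . . . . . . . . .
    . . . . . . . . . . . .

Final: [6,6,0]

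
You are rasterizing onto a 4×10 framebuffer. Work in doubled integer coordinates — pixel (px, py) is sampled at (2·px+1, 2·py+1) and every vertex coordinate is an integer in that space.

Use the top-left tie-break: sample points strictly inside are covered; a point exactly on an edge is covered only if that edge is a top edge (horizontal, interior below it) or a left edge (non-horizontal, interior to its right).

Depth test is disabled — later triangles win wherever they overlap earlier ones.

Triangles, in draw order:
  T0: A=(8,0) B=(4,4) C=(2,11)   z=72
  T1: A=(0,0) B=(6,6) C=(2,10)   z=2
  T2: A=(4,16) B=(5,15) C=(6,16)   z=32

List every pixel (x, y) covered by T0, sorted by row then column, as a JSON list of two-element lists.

T0:
  2·area = 20  (B↔C swapped to make it positive)
  edge (8, 0)→(2, 11): d=(-6,11) right/bottom  bias=-1
  edge (2, 11)→(4, 4): d=(2,-7) top-left  bias=+0
  edge (4, 4)→(8, 0): d=(4,-4) top-left  bias=+0
    (3,0)@(7, 1): e=[5,15,0] → █  [on edge]
    (2,1)@(5, 3): e=[15,5,0] → █  [on edge]
    (3,1)@(7, 3): e=[-7,19,8] → ·
    (1,2)@(3, 5): e=[25,-5,0] → ·  [on edge]
    (2,2)@(5, 5): e=[3,9,8] → █
    (3,2)@(7, 5): e=[-19,23,16] → ·
    (0,3)@(1, 7): e=[35,-15,0] → ·  [on edge]
    (2,3)@(5, 7): e=[-9,13,16] → ·
    (1,4)@(3, 9): e=[1,3,16] → █
    (2,4)@(5, 9): e=[-21,17,24] → ·
    (1,5)@(3, 11): e=[-11,7,24] → ·
  covered (4 px):
    · · · █
    · · █ ·
    · · █ ·
    · · · ·
    · █ · ·
    · · · ·
    · · · ·
    · · · ·
    · · · ·
    · · · ·
T1:
  2·area = 48
  edge (0, 0)→(6, 6): d=(6,6) right/bottom  bias=-1
  edge (6, 6)→(2, 10): d=(-4,4) right/bottom  bias=-1
  edge (2, 10)→(0, 0): d=(-2,-10) top-left  bias=+0
    (0,0)@(1, 1): e=[0,40,8] → ·  [on edge]
    (0,1)@(1, 3): e=[12,32,4] → █
    (1,1)@(3, 3): e=[0,24,24] → ·  [on edge]
    (0,2)@(1, 5): e=[24,24,0] → █  [on edge]
    (1,2)@(3, 5): e=[12,16,20] → █
    (2,2)@(5, 5): e=[0,8,40] → ·  [on edge]
    (3,2)@(7, 5): e=[-12,0,60] → ·  [on edge]
    (0,3)@(1, 7): e=[36,16,-4] → ·
    (1,3)@(3, 7): e=[24,8,16] → █
    (2,3)@(5, 7): e=[12,0,36] → ·  [on edge]
    (3,3)@(7, 7): e=[0,-8,56] → ·  [on edge]
    (1,4)@(3, 9): e=[36,0,12] → ·  [on edge]
    (0,5)@(1, 11): e=[60,0,-12] → ·  [on edge]
    (1,7)@(3, 15): e=[72,-24,0] → ·  [on edge]
  covered (4 px):
    · · · ·
    █ · · ·
    █ █ · ·
    · █ · ·
    · · · ·
    · · · ·
    · · · ·
    · · · ·
    · · · ·
    · · · ·
T2:
  2·area = 2
  edge (4, 16)→(5, 15): d=(1,-1) top-left  bias=+0
  edge (5, 15)→(6, 16): d=(1,1) right/bottom  bias=-1
  edge (6, 16)→(4, 16): d=(-2,0) right/bottom  bias=-1
    (0,5)@(1, 11): e=[-8,0,10] → ·  [on edge]
    (1,6)@(3, 13): e=[-4,0,6] → ·  [on edge]
    (3,6)@(7, 13): e=[0,-4,6] → ·  [on edge]
    (2,7)@(5, 15): e=[0,0,2] → ·  [on edge]
    (1,8)@(3, 17): e=[0,4,-2] → ·  [on edge]
    (3,8)@(7, 17): e=[4,0,-2] → ·  [on edge]
    (0,9)@(1, 19): e=[0,8,-6] → ·  [on edge]
  covered (0 px):
    · · · ·
    · · · ·
    · · · ·
    · · · ·
    · · · ·
    · · · ·
    · · · ·
    · · · ·
    · · · ·
    · · · ·

Answer: [[3,0],[2,1],[2,2],[1,4]]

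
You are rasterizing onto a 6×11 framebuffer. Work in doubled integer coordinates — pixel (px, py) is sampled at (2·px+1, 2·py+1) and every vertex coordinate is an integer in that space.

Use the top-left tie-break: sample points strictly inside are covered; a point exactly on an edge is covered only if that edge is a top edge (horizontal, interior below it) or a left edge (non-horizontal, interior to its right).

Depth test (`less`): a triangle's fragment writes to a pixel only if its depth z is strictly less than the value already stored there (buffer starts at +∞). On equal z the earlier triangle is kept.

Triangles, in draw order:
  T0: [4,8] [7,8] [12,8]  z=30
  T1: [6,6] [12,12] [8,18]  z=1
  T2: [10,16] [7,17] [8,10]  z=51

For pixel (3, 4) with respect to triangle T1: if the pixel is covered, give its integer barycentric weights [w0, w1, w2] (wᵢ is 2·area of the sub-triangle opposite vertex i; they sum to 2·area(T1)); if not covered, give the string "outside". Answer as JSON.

T0:
  degenerate (2·area = 0) — covers nothing
T1:
  2·area = 60
  edge (6, 6)→(12, 12): d=(6,6) right/bottom  bias=-1
  edge (12, 12)→(8, 18): d=(-4,6) right/bottom  bias=-1
  edge (8, 18)→(6, 6): d=(-2,-12) top-left  bias=+0
    (0,0)@(1, 1): e=[0,110,-50] → ·  [on edge]
    (1,1)@(3, 3): e=[0,90,-30] → ·  [on edge]
    (2,2)@(5, 5): e=[0,70,-10] → ·  [on edge]
    (3,3)@(7, 7): e=[0,50,10] → ·  [on edge]
    (3,4)@(7, 9): e=[12,42,6] → █
    (4,4)@(9, 9): e=[0,30,30] → ·  [on edge]
    (3,5)@(7, 11): e=[24,34,2] → █
    (4,5)@(9, 11): e=[12,22,26] → █
    (5,5)@(11, 11): e=[0,10,50] → ·  [on edge]
    (3,6)@(7, 13): e=[36,26,-2] → ·
    (4,6)@(9, 13): e=[24,14,22] → █
    (5,6)@(11, 13): e=[12,2,46] → █
  covered (6 px):
    · · · · · ·
    · · · · · ·
    · · · · · ·
    · · · · · ·
    · · · █ · ·
    · · · █ █ ·
    · · · · █ █
    · · · · █ ·
    · · · · · ·
    · · · · · ·
    · · · · · ·
T2:
  2·area = 20
  edge (10, 16)→(7, 17): d=(-3,1) right/bottom  bias=-1
  edge (7, 17)→(8, 10): d=(1,-7) top-left  bias=+0
  edge (8, 10)→(10, 16): d=(2,6) right/bottom  bias=-1
    (2,0)@(5, 1): e=[50,-30,0] → ·  [on edge]
    (4,1)@(9, 3): e=[40,0,-20] → ·  [on edge]
    (3,3)@(7, 7): e=[30,-10,0] → ·  [on edge]
    (4,6)@(9, 13): e=[10,10,0] → ·  [on edge]
    (4,7)@(9, 15): e=[4,12,4] → █
    (5,7)@(11, 15): e=[2,26,-8] → ·
    (3,8)@(7, 17): e=[0,0,20] → ·  [on edge]
    (4,8)@(9, 17): e=[-2,14,8] → ·
    (0,9)@(1, 19): e=[0,-40,60] → ·  [on edge]
    (5,9)@(11, 19): e=[-10,30,0] → ·  [on edge]
  covered (1 px):
    · · · · · ·
    · · · · · ·
    · · · · · ·
    · · · · · ·
    · · · · · ·
    · · · · · ·
    · · · · · ·
    · · · · █ ·
    · · · · · ·
    · · · · · ·
    · · · · · ·

Answer: [42,6,12]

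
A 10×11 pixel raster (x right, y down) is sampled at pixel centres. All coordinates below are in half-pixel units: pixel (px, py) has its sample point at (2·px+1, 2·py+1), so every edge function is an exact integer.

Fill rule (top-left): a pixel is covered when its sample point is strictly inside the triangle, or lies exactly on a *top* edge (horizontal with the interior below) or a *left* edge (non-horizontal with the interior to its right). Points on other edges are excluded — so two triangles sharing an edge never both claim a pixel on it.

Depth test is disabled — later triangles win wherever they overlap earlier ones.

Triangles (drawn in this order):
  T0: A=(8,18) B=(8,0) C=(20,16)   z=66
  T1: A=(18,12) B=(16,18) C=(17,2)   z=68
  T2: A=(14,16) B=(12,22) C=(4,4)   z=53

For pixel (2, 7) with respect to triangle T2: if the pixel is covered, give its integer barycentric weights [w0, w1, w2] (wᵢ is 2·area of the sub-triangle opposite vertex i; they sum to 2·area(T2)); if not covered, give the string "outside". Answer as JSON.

T0:
  2·area = 216
  edge (8, 18)→(8, 0): d=(0,-18) top-left  bias=+0
  edge (8, 0)→(20, 16): d=(12,16) right/bottom  bias=-1
  edge (20, 16)→(8, 18): d=(-12,2) right/bottom  bias=-1
    (4,1)@(9, 3): e=[18,20,178] → X
    (5,1)@(11, 3): e=[54,-12,174] → .
    (4,2)@(9, 5): e=[18,44,154] → X
    (5,2)@(11, 5): e=[54,12,150] → X
    (6,2)@(13, 5): e=[90,-20,146] → .
    (4,3)@(9, 7): e=[18,68,130] → X
    (6,3)@(13, 7): e=[90,4,122] → X
    (7,3)@(15, 7): e=[126,-28,118] → .
    (4,4)@(9, 9): e=[18,92,106] → X
    (7,4)@(15, 9): e=[126,-4,94] → .
    (4,5)@(9, 11): e=[18,116,82] → X
    (7,5)@(15, 11): e=[126,20,70] → X
  covered (27 px):
    . . . . . . . . . .
    . . . . X . . . . .
    . . . . X X . . . .
    . . . . X X X . . .
    . . . . X X X . . .
    . . . . X X X X . .
    . . . . X X X X X .
    . . . . X X X X X X
    . . . . X X X . . .
    . . . . . . . . . .
    . . . . . . . . . .
T1:
  2·area = 26
  edge (18, 12)→(16, 18): d=(-2,6) right/bottom  bias=-1
  edge (16, 18)→(17, 2): d=(1,-16) top-left  bias=+0
  edge (17, 2)→(18, 12): d=(1,10) right/bottom  bias=-1
    (8,1)@(17, 3): e=[24,1,1] → X
    (9,1)@(19, 3): e=[12,33,-19] → .
    (8,2)@(17, 5): e=[20,3,3] → X
    (9,2)@(19, 5): e=[8,35,-17] → .
    (8,3)@(17, 7): e=[16,5,5] → X
    (9,3)@(19, 7): e=[4,37,-15] → .
    (8,4)@(17, 9): e=[12,7,7] → X
    (9,4)@(19, 9): e=[0,39,-13] → .  [on edge]
    (8,5)@(17, 11): e=[8,9,9] → X
    (9,5)@(19, 11): e=[-4,41,-11] → .
    (8,6)@(17, 13): e=[4,11,11] → X
    (9,6)@(19, 13): e=[-8,43,-9] → .
    (8,7)@(17, 15): e=[0,13,13] → .  [on edge]
    (7,10)@(15, 21): e=[0,-13,39] → .  [on edge]
  covered (6 px):
    . . . . . . . . . .
    . . . . . . . . X .
    . . . . . . . . X .
    . . . . . . . . X .
    . . . . . . . . X .
    . . . . . . . . X .
    . . . . . . . . X .
    . . . . . . . . . .
    . . . . . . . . . .
    . . . . . . . . . .
    . . . . . . . . . .
T2:
  2·area = 84
  edge (14, 16)→(12, 22): d=(-2,6) right/bottom  bias=-1
  edge (12, 22)→(4, 4): d=(-8,-18) top-left  bias=+0
  edge (4, 4)→(14, 16): d=(10,12) right/bottom  bias=-1
    (9,0)@(19, 1): e=[0,294,-210] → .  [on edge]
    (8,3)@(17, 7): e=[0,210,-126] → .  [on edge]
    (3,4)@(7, 9): e=[56,14,14] → X
    (4,4)@(9, 9): e=[44,50,-10] → .
    (3,5)@(7, 11): e=[52,-2,34] → .
    (4,5)@(9, 11): e=[40,34,10] → X
    (5,5)@(11, 11): e=[28,70,-14] → .
    (4,6)@(9, 13): e=[36,18,30] → X
    (5,6)@(11, 13): e=[24,54,6] → X
    (6,6)@(13, 13): e=[12,90,-18] → .
    (7,6)@(15, 13): e=[0,126,-42] → .  [on edge]
    (4,7)@(9, 15): e=[32,2,50] → X
    (6,9)@(13, 19): e=[0,42,42] → .  [on edge]
  covered (10 px):
    . . . . . . . . . .
    . . . . . . . . . .
    . . . . . . . . . .
    . . . . . . . . . .
    . . . X . . . . . .
    . . . . X . . . . .
    . . . . X X . . . .
    . . . . X X X . . .
    . . . . . X X . . .
    . . . . . X . . . .
    . . . . . . . . . .

Result: "outside"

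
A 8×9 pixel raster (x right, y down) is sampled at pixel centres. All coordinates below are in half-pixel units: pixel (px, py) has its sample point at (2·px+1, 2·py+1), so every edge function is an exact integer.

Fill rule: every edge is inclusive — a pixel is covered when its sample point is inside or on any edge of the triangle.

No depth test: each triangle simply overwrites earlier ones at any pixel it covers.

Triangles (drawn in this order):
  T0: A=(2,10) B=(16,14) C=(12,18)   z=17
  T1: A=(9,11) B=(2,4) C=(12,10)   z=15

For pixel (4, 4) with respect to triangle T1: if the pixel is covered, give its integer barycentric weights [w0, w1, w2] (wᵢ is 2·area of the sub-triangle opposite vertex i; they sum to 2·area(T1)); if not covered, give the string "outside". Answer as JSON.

T0:
  2·area = 72
  edge (2, 10)→(16, 14): d=(14,4) inclusive
  edge (16, 14)→(12, 18): d=(-4,4) inclusive
  edge (12, 18)→(2, 10): d=(-10,-8) inclusive
    (2,5)@(5, 11): e=[2,56,14] → X
    (3,5)@(7, 11): e=[-6,48,30] → .
    (2,6)@(5, 13): e=[30,48,-6] → .
    (3,6)@(7, 13): e=[22,40,10] → X
    (4,6)@(9, 13): e=[14,32,26] → X
    (5,6)@(11, 13): e=[6,24,42] → X
    (6,6)@(13, 13): e=[-2,16,58] → .
    (3,7)@(7, 15): e=[50,32,-10] → .
    (4,7)@(9, 15): e=[42,24,6] → X
    (6,7)@(13, 15): e=[26,8,38] → X
    (7,7)@(15, 15): e=[18,0,54] → X  [on edge]
    (4,8)@(9, 17): e=[70,16,-14] → .
    (6,8)@(13, 17): e=[54,0,18] → X  [on edge]
  covered (10 px):
    . . . . . . . .
    . . . . . . . .
    . . . . . . . .
    . . . . . . . .
    . . . . . . . .
    . . X . . . . .
    . . . X X X . .
    . . . . X X X X
    . . . . . X X .
T1:
  2·area = 28
  edge (9, 11)→(2, 4): d=(-7,-7) inclusive
  edge (2, 4)→(12, 10): d=(10,6) inclusive
  edge (12, 10)→(9, 11): d=(-3,1) inclusive
    (0,1)@(1, 3): e=[0,-4,32] → .  [on edge]
    (1,2)@(3, 5): e=[0,4,24] → X  [on edge]
    (2,2)@(5, 5): e=[14,-8,22] → .
    (1,3)@(3, 7): e=[-14,24,18] → .
    (2,3)@(5, 7): e=[0,12,16] → X  [on edge]
    (3,3)@(7, 7): e=[14,0,14] → X  [on edge]
    (4,3)@(9, 7): e=[28,-12,12] → .
    (2,4)@(5, 9): e=[-14,32,10] → .
    (3,4)@(7, 9): e=[0,20,8] → X  [on edge]
    (4,4)@(9, 9): e=[14,8,6] → X
    (5,4)@(11, 9): e=[28,-4,4] → .
    (7,4)@(15, 9): e=[56,-28,0] → .  [on edge]
    (4,5)@(9, 11): e=[0,28,0] → X  [on edge]
    (1,6)@(3, 13): e=[-56,84,0] → .  [on edge]
    (5,6)@(11, 13): e=[0,36,-8] → .  [on edge]
    (6,7)@(13, 15): e=[0,44,-16] → .  [on edge]
    (7,8)@(15, 17): e=[0,52,-24] → .  [on edge]
  covered (6 px):
    . . . . . . . .
    . . . . . . . .
    . X . . . . . .
    . . X X . . . .
    . . . X X . . .
    . . . . X . . .
    . . . . . . . .
    . . . . . . . .
    . . . . . . . .

Result: [8,6,14]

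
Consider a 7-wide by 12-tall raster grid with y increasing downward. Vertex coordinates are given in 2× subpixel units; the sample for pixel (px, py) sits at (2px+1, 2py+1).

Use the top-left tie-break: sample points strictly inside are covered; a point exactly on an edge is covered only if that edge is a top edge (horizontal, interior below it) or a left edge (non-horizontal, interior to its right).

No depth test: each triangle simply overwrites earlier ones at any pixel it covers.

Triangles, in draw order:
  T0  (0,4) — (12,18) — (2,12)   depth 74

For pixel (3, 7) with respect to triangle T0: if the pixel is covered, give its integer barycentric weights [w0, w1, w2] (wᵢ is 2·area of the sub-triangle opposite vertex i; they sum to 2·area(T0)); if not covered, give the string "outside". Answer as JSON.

T0:
  2·area = 68
  edge (0, 4)→(12, 18): d=(12,14) right/bottom  bias=-1
  edge (12, 18)→(2, 12): d=(-10,-6) top-left  bias=+0
  edge (2, 12)→(0, 4): d=(-2,-8) top-left  bias=+0
    (0,3)@(1, 7): e=[22,44,2] → #
    (1,3)@(3, 7): e=[-6,56,18] → ·
    (0,4)@(1, 9): e=[46,24,-2] → ·
    (1,4)@(3, 9): e=[18,36,14] → #
    (2,4)@(5, 9): e=[-10,48,30] → ·
    (1,5)@(3, 11): e=[42,16,10] → #
    (2,5)@(5, 11): e=[14,28,26] → #
    (3,5)@(7, 11): e=[-14,40,42] → ·
    (1,6)@(3, 13): e=[66,-4,6] → ·
    (2,6)@(5, 13): e=[38,8,22] → #
    (3,6)@(7, 13): e=[10,20,38] → #
    (4,6)@(9, 13): e=[-18,32,54] → ·
    (3,7)@(7, 15): e=[34,0,34] → #  [on edge]
  covered (9 px):
    · · · · · · ·
    · · · · · · ·
    · · · · · · ·
    # · · · · · ·
    · # · · · · ·
    · # # · · · ·
    · · # # · · ·
    · · · # # · ·
    · · · · · # ·
    · · · · · · ·
    · · · · · · ·
    · · · · · · ·

Final: [0,34,34]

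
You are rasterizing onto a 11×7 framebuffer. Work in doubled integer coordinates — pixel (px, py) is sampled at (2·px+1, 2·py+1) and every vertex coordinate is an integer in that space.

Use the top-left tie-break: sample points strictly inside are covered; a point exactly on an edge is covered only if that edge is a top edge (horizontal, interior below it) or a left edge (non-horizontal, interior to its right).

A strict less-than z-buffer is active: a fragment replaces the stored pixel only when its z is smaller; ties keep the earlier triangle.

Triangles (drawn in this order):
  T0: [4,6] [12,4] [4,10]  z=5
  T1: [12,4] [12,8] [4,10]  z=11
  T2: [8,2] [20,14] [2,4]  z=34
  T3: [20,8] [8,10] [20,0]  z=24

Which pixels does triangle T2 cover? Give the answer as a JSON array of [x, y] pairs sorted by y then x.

T0:
  2·area = 32
  edge (4, 6)→(12, 4): d=(8,-2) top-left  bias=+0
  edge (12, 4)→(4, 10): d=(-8,6) right/bottom  bias=-1
  edge (4, 10)→(4, 6): d=(0,-4) top-left  bias=+0
    (4,2)@(9, 5): e=[2,10,20] → █
    (5,2)@(11, 5): e=[6,-2,28] → ·
    (2,3)@(5, 7): e=[10,18,4] → █
    (3,3)@(7, 7): e=[14,6,12] → █
    (4,3)@(9, 7): e=[18,-6,20] → ·
    (2,4)@(5, 9): e=[26,2,4] → █
    (3,4)@(7, 9): e=[30,-10,12] → ·
    (2,5)@(5, 11): e=[42,-14,4] → ·
  covered (4 px):
    · · · · · · · · · · ·
    · · · · · · · · · · ·
    · · · · █ · · · · · ·
    · · █ █ · · · · · · ·
    · · █ · · · · · · · ·
    · · · · · · · · · · ·
    · · · · · · · · · · ·
T1:
  2·area = 32
  edge (12, 4)→(12, 8): d=(0,4) right/bottom  bias=-1
  edge (12, 8)→(4, 10): d=(-8,2) right/bottom  bias=-1
  edge (4, 10)→(12, 4): d=(8,-6) top-left  bias=+0
    (5,2)@(11, 5): e=[4,26,2] → █
    (6,2)@(13, 5): e=[-4,22,14] → ·
    (4,3)@(9, 7): e=[12,14,6] → █
    (6,3)@(13, 7): e=[-4,6,30] → ·
    (3,4)@(7, 9): e=[20,2,10] → █
    (4,4)@(9, 9): e=[12,-2,22] → ·
    (5,4)@(11, 9): e=[4,-6,34] → ·
    (3,5)@(7, 11): e=[20,-14,26] → ·
  covered (4 px):
    · · · · · · · · · · ·
    · · · · · · · · · · ·
    · · · · · █ · · · · ·
    · · · · █ █ · · · · ·
    · · · █ · · · · · · ·
    · · · · · · · · · · ·
    · · · · · · · · · · ·
T2:
  2·area = 96
  edge (8, 2)→(20, 14): d=(12,12) right/bottom  bias=-1
  edge (20, 14)→(2, 4): d=(-18,-10) top-left  bias=+0
  edge (2, 4)→(8, 2): d=(6,-2) top-left  bias=+0
    (3,0)@(7, 1): e=[0,104,-8] → ·  [on edge]
    (5,0)@(11, 1): e=[-48,144,0] → ·  [on edge]
    (2,1)@(5, 3): e=[48,48,0] → █  [on edge]
    (3,1)@(7, 3): e=[24,68,4] → █
    (4,1)@(9, 3): e=[0,88,8] → ·  [on edge]
    (2,2)@(5, 5): e=[72,12,12] → █
    (4,2)@(9, 5): e=[24,52,20] → █
    (5,2)@(11, 5): e=[0,72,24] → ·  [on edge]
    (2,3)@(5, 7): e=[96,-24,24] → ·
    (3,3)@(7, 7): e=[72,-4,28] → ·
    (4,3)@(9, 7): e=[48,16,32] → █
    (5,3)@(11, 7): e=[24,36,36] → █
    (6,3)@(13, 7): e=[0,56,40] → ·  [on edge]
    (5,4)@(11, 9): e=[48,0,48] → █  [on edge]
    (7,4)@(15, 9): e=[0,40,56] → ·  [on edge]
    (8,5)@(17, 11): e=[0,24,72] → ·  [on edge]
    (9,6)@(19, 13): e=[0,8,88] → ·  [on edge]
  covered (10 px):
    · · · · · · · · · · ·
    · · █ █ · · · · · · ·
    · · █ █ █ · · · · · ·
    · · · · █ █ · · · · ·
    · · · · · █ █ · · · ·
    · · · · · · · █ · · ·
    · · · · · · · · · · ·
T3:
  2·area = 96
  edge (20, 8)→(8, 10): d=(-12,2) right/bottom  bias=-1
  edge (8, 10)→(20, 0): d=(12,-10) top-left  bias=+0
  edge (20, 0)→(20, 8): d=(0,8) right/bottom  bias=-1
    (9,0)@(19, 1): e=[86,2,8] → █
    (10,0)@(21, 1): e=[82,22,-8] → ·
    (8,1)@(17, 3): e=[66,6,24] → █
    (10,1)@(21, 3): e=[58,46,-8] → ·
    (7,2)@(15, 5): e=[46,10,40] → █
    (10,2)@(21, 5): e=[34,70,-8] → ·
    (6,3)@(13, 7): e=[26,14,56] → █
    (10,3)@(21, 7): e=[10,94,-8] → ·
    (5,4)@(11, 9): e=[6,18,72] → █
    (7,4)@(15, 9): e=[-2,58,40] → ·
    (8,4)@(17, 9): e=[-6,78,24] → ·
    (9,4)@(19, 9): e=[-10,98,8] → ·
  covered (12 px):
    · · · · · · · · · █ ·
    · · · · · · · · █ █ ·
    · · · · · · · █ █ █ ·
    · · · · · · █ █ █ █ ·
    · · · · · █ █ · · · ·
    · · · · · · · · · · ·
    · · · · · · · · · · ·

Final: [[2,1],[3,1],[2,2],[3,2],[4,2],[4,3],[5,3],[5,4],[6,4],[7,5]]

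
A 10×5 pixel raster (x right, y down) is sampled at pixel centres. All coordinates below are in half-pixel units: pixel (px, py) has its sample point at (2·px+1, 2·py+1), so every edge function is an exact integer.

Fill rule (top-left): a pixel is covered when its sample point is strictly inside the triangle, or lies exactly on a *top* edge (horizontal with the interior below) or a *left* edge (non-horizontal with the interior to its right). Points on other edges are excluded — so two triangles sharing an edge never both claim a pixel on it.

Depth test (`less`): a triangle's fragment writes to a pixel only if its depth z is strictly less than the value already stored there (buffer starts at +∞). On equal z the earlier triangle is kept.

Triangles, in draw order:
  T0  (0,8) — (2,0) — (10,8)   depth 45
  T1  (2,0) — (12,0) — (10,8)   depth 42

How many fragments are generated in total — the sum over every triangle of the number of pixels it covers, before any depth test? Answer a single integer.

T0:
  2·area = 80
  edge (0, 8)→(2, 0): d=(2,-8) top-left  bias=+0
  edge (2, 0)→(10, 8): d=(8,8) right/bottom  bias=-1
  edge (10, 8)→(0, 8): d=(-10,0) right/bottom  bias=-1
    (1,0)@(3, 1): e=[10,0,70] → .  [on edge]
    (1,1)@(3, 3): e=[14,16,50] → X
    (2,1)@(5, 3): e=[30,0,50] → .  [on edge]
    (0,2)@(1, 5): e=[2,48,30] → X
    (2,2)@(5, 5): e=[34,16,30] → X
    (3,2)@(7, 5): e=[50,0,30] → .  [on edge]
    (0,3)@(1, 7): e=[6,64,10] → X
    (3,3)@(7, 7): e=[54,16,10] → X
    (4,3)@(9, 7): e=[70,0,10] → .  [on edge]
    (0,4)@(1, 9): e=[10,80,-10] → .
    (1,4)@(3, 9): e=[26,64,-10] → .
    (2,4)@(5, 9): e=[42,48,-10] → .
    (5,4)@(11, 9): e=[90,0,-10] → .  [on edge]
  covered (8 px):
    . . . . . . . . . .
    . X . . . . . . . .
    X X X . . . . . . .
    X X X X . . . . . .
    . . . . . . . . . .
T1:
  2·area = 80
  edge (2, 0)→(12, 0): d=(10,0) top-left  bias=+0
  edge (12, 0)→(10, 8): d=(-2,8) right/bottom  bias=-1
  edge (10, 8)→(2, 0): d=(-8,-8) top-left  bias=+0
    (1,0)@(3, 1): e=[10,70,0] → X  [on edge]
    (2,0)@(5, 1): e=[10,54,16] → X
    (3,0)@(7, 1): e=[10,38,32] → X
    (4,0)@(9, 1): e=[10,22,48] → X
    (5,0)@(11, 1): e=[10,6,64] → X
    (6,0)@(13, 1): e=[10,-10,80] → .
    (1,1)@(3, 3): e=[30,66,-16] → .
    (2,1)@(5, 3): e=[30,50,0] → X  [on edge]
    (6,1)@(13, 3): e=[30,-14,64] → .
    (2,2)@(5, 5): e=[50,46,-16] → .
    (3,2)@(7, 5): e=[50,30,0] → X  [on edge]
    (5,2)@(11, 5): e=[50,-2,32] → .
    (4,3)@(9, 7): e=[70,10,0] → X  [on edge]
    (5,4)@(11, 9): e=[90,-10,0] → .  [on edge]
  covered (12 px):
    . X X X X X . . . .
    . . X X X X . . . .
    . . . X X . . . . .
    . . . . X . . . . .
    . . . . . . . . . .

Answer: 20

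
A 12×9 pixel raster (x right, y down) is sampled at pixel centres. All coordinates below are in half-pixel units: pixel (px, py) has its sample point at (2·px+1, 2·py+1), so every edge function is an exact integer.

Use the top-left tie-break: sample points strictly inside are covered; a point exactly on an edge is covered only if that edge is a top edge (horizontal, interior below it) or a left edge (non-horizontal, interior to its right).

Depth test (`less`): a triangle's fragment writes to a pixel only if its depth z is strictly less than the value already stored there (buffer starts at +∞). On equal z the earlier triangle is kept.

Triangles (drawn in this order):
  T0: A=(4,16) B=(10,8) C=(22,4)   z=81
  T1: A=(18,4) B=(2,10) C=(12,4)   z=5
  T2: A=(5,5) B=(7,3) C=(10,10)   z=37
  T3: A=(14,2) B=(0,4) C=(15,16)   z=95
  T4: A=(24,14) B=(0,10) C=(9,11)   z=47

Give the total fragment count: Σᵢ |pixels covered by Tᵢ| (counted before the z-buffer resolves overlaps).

T0:
  2·area = 72
  edge (4, 16)→(10, 8): d=(6,-8) top-left  bias=+0
  edge (10, 8)→(22, 4): d=(12,-4) top-left  bias=+0
  edge (22, 4)→(4, 16): d=(-18,12) right/bottom  bias=-1
    (9,2)@(19, 5): e=[54,0,18] → X  [on edge]
    (10,2)@(21, 5): e=[70,8,-6] → .
    (6,3)@(13, 7): e=[18,0,54] → X  [on edge]
    (7,3)@(15, 7): e=[34,8,30] → X
    (8,3)@(17, 7): e=[50,16,6] → X
    (9,3)@(19, 7): e=[66,24,-18] → .
    (3,4)@(7, 9): e=[-18,0,90] → .  [on edge]
    (5,4)@(11, 9): e=[14,16,42] → X
    (7,4)@(15, 9): e=[46,32,-6] → .
    (8,4)@(17, 9): e=[62,40,-30] → .
    (0,5)@(1, 11): e=[-54,0,126] → .  [on edge]
    (4,5)@(9, 11): e=[10,32,30] → X
  covered (10 px):
    . . . . . . . . . . . .
    . . . . . . . . . . . .
    . . . . . . . . . X . .
    . . . . . . X X X . . .
    . . . . . X X . . . . .
    . . . . X X . . . . . .
    . . . X . . . . . . . .
    . . X . . . . . . . . .
    . . . . . . . . . . . .
T1:
  2·area = 36
  edge (18, 4)→(2, 10): d=(-16,6) right/bottom  bias=-1
  edge (2, 10)→(12, 4): d=(10,-6) top-left  bias=+0
  edge (12, 4)→(18, 4): d=(6,0) top-left  bias=+0
    (8,0)@(17, 1): e=[54,0,-18] → .  [on edge]
    (5,2)@(11, 5): e=[26,4,6] → X
    (6,2)@(13, 5): e=[14,16,6] → X
    (7,2)@(15, 5): e=[2,28,6] → X
    (8,2)@(17, 5): e=[-10,40,6] → .
    (3,3)@(7, 7): e=[18,0,18] → X  [on edge]
    (4,3)@(9, 7): e=[6,12,18] → X
    (5,3)@(11, 7): e=[-6,24,18] → .
    (6,3)@(13, 7): e=[-18,36,18] → .
    (7,3)@(15, 7): e=[-30,48,18] → .
    (3,4)@(7, 9): e=[-14,20,30] → .
    (4,4)@(9, 9): e=[-26,32,30] → .
  covered (5 px):
    . . . . . . . . . . . .
    . . . . . . . . . . . .
    . . . . . X X X . . . .
    . . . X X . . . . . . .
    . . . . . . . . . . . .
    . . . . . . . . . . . .
    . . . . . . . . . . . .
    . . . . . . . . . . . .
    . . . . . . . . . . . .
T2:
  2·area = 20
  edge (5, 5)→(7, 3): d=(2,-2) top-left  bias=+0
  edge (7, 3)→(10, 10): d=(3,7) right/bottom  bias=-1
  edge (10, 10)→(5, 5): d=(-5,-5) top-left  bias=+0
    (0,0)@(1, 1): e=[-16,36,0] → .  [on edge]
    (4,0)@(9, 1): e=[0,-20,40] → .  [on edge]
    (1,1)@(3, 3): e=[-8,28,0] → .  [on edge]
    (3,1)@(7, 3): e=[0,0,20] → .  [on edge]
    (2,2)@(5, 5): e=[0,20,0] → X  [on edge]
    (3,2)@(7, 5): e=[4,6,10] → X
    (4,2)@(9, 5): e=[8,-8,20] → .
    (1,3)@(3, 7): e=[0,40,-20] → .  [on edge]
    (2,3)@(5, 7): e=[4,26,-10] → .
    (3,3)@(7, 7): e=[8,12,0] → X  [on edge]
    (4,3)@(9, 7): e=[12,-2,10] → .
    (0,4)@(1, 9): e=[0,60,-40] → .  [on edge]
    (4,4)@(9, 9): e=[16,4,0] → X  [on edge]
    (5,5)@(11, 11): e=[24,-4,0] → .  [on edge]
    (6,6)@(13, 13): e=[32,-12,0] → .  [on edge]
    (7,7)@(15, 15): e=[40,-20,0] → .  [on edge]
    (6,8)@(13, 17): e=[40,0,-20] → .  [on edge]
    (8,8)@(17, 17): e=[48,-28,0] → .  [on edge]
  covered (4 px):
    . . . . . . . . . . . .
    . . . . . . . . . . . .
    . . X X . . . . . . . .
    . . . X . . . . . . . .
    . . . . X . . . . . . .
    . . . . . . . . . . . .
    . . . . . . . . . . . .
    . . . . . . . . . . . .
    . . . . . . . . . . . .
T3:
  2·area = 198  (B↔C swapped to make it positive)
  edge (14, 2)→(15, 16): d=(1,14) right/bottom  bias=-1
  edge (15, 16)→(0, 4): d=(-15,-12) top-left  bias=+0
  edge (0, 4)→(14, 2): d=(14,-2) top-left  bias=+0
    (10,0)@(21, 1): e=[-99,297,0] → .  [on edge]
    (3,1)@(7, 3): e=[99,99,0] → X  [on edge]
    (4,1)@(9, 3): e=[71,123,4] → X
    (5,1)@(11, 3): e=[43,147,8] → X
    (6,1)@(13, 3): e=[15,171,12] → X
    (7,1)@(15, 3): e=[-13,195,16] → .
    (1,2)@(3, 5): e=[157,21,20] → X
    (2,2)@(5, 5): e=[129,45,24] → X
    (7,2)@(15, 5): e=[-11,165,44] → .
    (1,3)@(3, 7): e=[159,-9,48] → .
    (2,3)@(5, 7): e=[131,15,52] → X
    (7,3)@(15, 7): e=[-9,135,72] → .
  covered (23 px):
    . . . . . . . . . . . .
    . . . X X X X . . . . .
    . X X X X X X . . . . .
    . . X X X X X . . . . .
    . . . X X X X . . . . .
    . . . . X X X . . . . .
    . . . . . . X . . . . .
    . . . . . . . . . . . .
    . . . . . . . . . . . .
T4:
  2·area = 12
  edge (24, 14)→(0, 10): d=(-24,-4) top-left  bias=+0
  edge (0, 10)→(9, 11): d=(9,1) right/bottom  bias=-1
  edge (9, 11)→(24, 14): d=(15,3) right/bottom  bias=-1
    (3,5)@(7, 11): e=[4,2,6] → X
    (4,5)@(9, 11): e=[12,0,0] → .  [on edge]
    (3,6)@(7, 13): e=[-44,20,36] → .
    (9,6)@(19, 13): e=[4,8,0] → .  [on edge]
  covered (1 px):
    . . . . . . . . . . . .
    . . . . . . . . . . . .
    . . . . . . . . . . . .
    . . . . . . . . . . . .
    . . . . . . . . . . . .
    . . . X . . . . . . . .
    . . . . . . . . . . . .
    . . . . . . . . . . . .
    . . . . . . . . . . . .

Answer: 43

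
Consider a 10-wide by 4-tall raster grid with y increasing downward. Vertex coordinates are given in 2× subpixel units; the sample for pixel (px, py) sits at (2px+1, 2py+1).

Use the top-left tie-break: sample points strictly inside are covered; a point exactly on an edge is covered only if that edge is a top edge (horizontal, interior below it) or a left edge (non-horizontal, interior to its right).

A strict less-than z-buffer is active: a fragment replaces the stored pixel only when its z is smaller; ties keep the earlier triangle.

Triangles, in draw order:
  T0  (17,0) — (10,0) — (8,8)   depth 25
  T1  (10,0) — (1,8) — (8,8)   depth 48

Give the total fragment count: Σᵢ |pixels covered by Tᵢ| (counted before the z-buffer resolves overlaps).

T0:
  2·area = 56  (B↔C swapped to make it positive)
  edge (17, 0)→(8, 8): d=(-9,8) right/bottom  bias=-1
  edge (8, 8)→(10, 0): d=(2,-8) top-left  bias=+0
  edge (10, 0)→(17, 0): d=(7,0) top-left  bias=+0
    (5,0)@(11, 1): e=[39,10,7] → #
    (6,0)@(13, 1): e=[23,26,7] → #
    (7,0)@(15, 1): e=[7,42,7] → #
    (8,0)@(17, 1): e=[-9,58,7] → ·
    (5,1)@(11, 3): e=[21,14,21] → #
    (7,1)@(15, 3): e=[-11,46,21] → ·
    (4,2)@(9, 5): e=[19,2,35] → #
    (6,2)@(13, 5): e=[-13,34,35] → ·
    (4,3)@(9, 7): e=[1,6,49] → #
    (5,3)@(11, 7): e=[-15,22,49] → ·
  covered (8 px):
    · · · · · # # # · ·
    · · · · · # # · · ·
    · · · · # # · · · ·
    · · · · # · · · · ·
T1:
  2·area = 56  (B↔C swapped to make it positive)
  edge (10, 0)→(8, 8): d=(-2,8) right/bottom  bias=-1
  edge (8, 8)→(1, 8): d=(-7,0) right/bottom  bias=-1
  edge (1, 8)→(10, 0): d=(9,-8) top-left  bias=+0
    (4,0)@(9, 1): e=[6,49,1] → #
    (5,0)@(11, 1): e=[-10,49,17] → ·
    (3,1)@(7, 3): e=[18,35,3] → #
    (5,1)@(11, 3): e=[-14,35,35] → ·
    (2,2)@(5, 5): e=[30,21,5] → #
    (4,2)@(9, 5): e=[-2,21,37] → ·
    (1,3)@(3, 7): e=[42,7,7] → #
    (4,3)@(9, 7): e=[-6,7,55] → ·
  covered (8 px):
    · · · · # · · · · ·
    · · · # # · · · · ·
    · · # # · · · · · ·
    · # # # · · · · · ·

Final: 16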